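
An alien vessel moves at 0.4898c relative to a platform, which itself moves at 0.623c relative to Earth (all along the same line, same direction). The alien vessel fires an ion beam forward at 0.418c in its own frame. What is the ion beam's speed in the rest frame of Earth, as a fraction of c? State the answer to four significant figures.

0.9368c

Compose velocities in two stages. Stage 1 (into S'): u₁ = (0.418+0.4898)/(1+0.418×0.4898) = 0.75353.
Stage 2 (into S): u = (0.75353+0.623)/(1+0.75353×0.623) = 0.93677, so the speed is 0.9368c.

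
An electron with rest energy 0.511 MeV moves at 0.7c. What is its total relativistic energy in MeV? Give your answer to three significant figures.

0.716 MeV

γ = 1/√(1 − β²) = 1/√(1 − 0.49) = 1/√0.51 = 1/0.714143 = 1.4003.
Total energy: E = γmc² = 1.4003 × 0.511 MeV = 0.716 MeV.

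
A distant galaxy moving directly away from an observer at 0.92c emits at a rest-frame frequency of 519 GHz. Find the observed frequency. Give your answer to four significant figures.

105.9 GHz

Relativistic Doppler (source moving away): f_obs = f_src · √((1−β)/(1+β)).
With β = 0.92: factor = √(0.08/1.92) = 0.20412.
f_obs = 519 × 0.20412 = 105.9 GHz.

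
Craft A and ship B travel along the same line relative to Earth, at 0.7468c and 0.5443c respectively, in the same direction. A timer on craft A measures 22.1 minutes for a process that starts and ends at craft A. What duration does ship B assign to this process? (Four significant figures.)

The velocity of craft A relative to ship B is (0.7468 − 0.5443)c / (1 − 0.7468×0.5443) = 0.34119c; relative speed 0.34119c.
γ for this relative speed: γ = 1/√(1 − 0.116411) = 1.0638.
The clock on craft A records proper time, so ship B measures Δt = γΔτ = 1.0638 × 22.1 = 23.51 minutes.

23.51 minutes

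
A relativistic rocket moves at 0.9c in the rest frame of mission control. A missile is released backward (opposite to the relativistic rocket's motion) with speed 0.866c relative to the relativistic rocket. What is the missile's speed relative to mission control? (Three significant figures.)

0.154c

In units of c, u = (u' + v)/(1 + u'v) with u' = −0.866 and v = 0.9.
Numerator: −0.866 + 0.9 = 0.034. Denominator: 1 + (−0.866)(0.9) = 0.2206.
u = 0.034/0.2206 = 0.15413, so the speed is 0.154c.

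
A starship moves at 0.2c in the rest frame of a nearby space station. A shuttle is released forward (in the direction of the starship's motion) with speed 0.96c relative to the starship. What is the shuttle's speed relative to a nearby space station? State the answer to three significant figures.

0.973c

Relativistic velocity addition: u = (u' + v)/(1 + u'v/c²), with u' = 0.96c and v = 0.2c.
Numerator: 0.96 + 0.2 = 1.16. Denominator: 1 + (0.96)(0.2) = 1.192.
u = 1.16/1.192 = 0.97315, so the speed is 0.973c.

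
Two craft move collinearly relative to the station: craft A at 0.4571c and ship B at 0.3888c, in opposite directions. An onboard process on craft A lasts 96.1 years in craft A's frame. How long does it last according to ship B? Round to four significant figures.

138.1 years

The velocity of craft A relative to ship B is (0.4571 + 0.3888)c / (1 + 0.4571×0.3888) = 0.71825c; relative speed 0.71825c.
At |u| = 0.71825c, γ = (1 − 0.515883)^(−1/2) = 1.4372.
The clock on craft A records proper time, so ship B measures Δt = γΔτ = 1.4372 × 96.1 = 138.1 years.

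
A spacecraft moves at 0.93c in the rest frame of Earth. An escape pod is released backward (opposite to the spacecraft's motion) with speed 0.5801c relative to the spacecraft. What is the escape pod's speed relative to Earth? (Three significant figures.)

Relativistic velocity addition: u = (u' + v)/(1 + u'v/c²), with u' = −0.5801c and v = 0.93c.
Numerator: −0.5801 + 0.93 = 0.3499. Denominator: 1 + (−0.5801)(0.93) = 0.460507.
u = 0.3499/0.460507 = 0.75981, so the speed is 0.760c.

0.760c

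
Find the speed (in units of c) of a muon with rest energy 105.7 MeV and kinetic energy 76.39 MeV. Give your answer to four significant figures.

γ = 1 + K/(mc²) = 1 + 76.39/105.7 = 1.7227.
β = √(1 − 1/γ²) = √(1 − 0.336962) = √0.663038 = 0.8143.

0.8143c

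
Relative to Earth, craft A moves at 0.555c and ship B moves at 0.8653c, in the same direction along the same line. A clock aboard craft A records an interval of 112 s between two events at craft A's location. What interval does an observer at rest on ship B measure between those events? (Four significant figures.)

139.6 s

The velocity of craft A relative to ship B is (0.555 − 0.8653)c / (1 − 0.555×0.8653) = −0.59701c; relative speed 0.59701c.
γ for this relative speed: γ = 1/√(1 − 0.356421) = 1.2465.
Craft A's interval is proper; time dilation gives Δt_B = γΔτ = 1.2465 × 112 s = 139.6 s.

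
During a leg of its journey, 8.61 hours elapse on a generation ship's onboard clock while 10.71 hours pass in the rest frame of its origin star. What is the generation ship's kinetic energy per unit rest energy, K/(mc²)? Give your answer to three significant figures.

γ = Δt/Δτ = 10.71/8.61 = 1.2439.
K/(mc²) = γ − 1 = 1.2439 − 1 = 0.244.

0.244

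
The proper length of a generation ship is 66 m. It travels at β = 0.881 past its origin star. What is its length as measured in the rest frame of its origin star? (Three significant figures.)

Lorentz factor: γ = (1 − 0.776161)^(−1/2) = 2.1136.
Length contraction: L = L₀/γ = 66/2.1136 = 31.2 m.

31.2 m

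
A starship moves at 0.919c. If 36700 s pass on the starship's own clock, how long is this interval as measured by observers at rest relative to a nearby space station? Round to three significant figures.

93100 s

γ = 1/√(1 − β²) = 1/√(1 − 0.844561) = 1/√0.155439 = 1/0.394258 = 2.5364.
The onboard clock measures proper time, so the interval in the rest frame of a nearby space station is dilated: Δt = γ·Δτ = 2.5364 × 36700 s = 93100 s.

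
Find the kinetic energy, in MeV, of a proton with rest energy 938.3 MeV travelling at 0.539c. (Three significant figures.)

176 MeV

Lorentz factor: γ = (1 − 0.290521)^(−1/2) = 1.18722.
Kinetic energy: K = (γ − 1)mc² = (1.18722 − 1) × 938.3 MeV = 0.18722 × 938.3 = 176 MeV.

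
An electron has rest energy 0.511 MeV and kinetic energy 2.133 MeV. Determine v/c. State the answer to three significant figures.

0.981

γ = 1 + K/(mc²) = 1 + 2.133/0.511 = 5.1742.
β = √(1 − 1/γ²) = √(1 − 0.037352) = √0.962648 = 0.981.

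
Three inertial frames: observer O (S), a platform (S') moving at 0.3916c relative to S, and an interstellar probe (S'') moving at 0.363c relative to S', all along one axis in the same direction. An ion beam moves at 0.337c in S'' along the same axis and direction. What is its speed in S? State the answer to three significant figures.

0.816c

Compose velocities in two stages. Stage 1 (into S'): u₁ = (0.337+0.363)/(1+0.337×0.363) = 0.6237.
Stage 2 (into S): u = (0.6237+0.3916)/(1+0.6237×0.3916) = 0.816, so the speed is 0.816c.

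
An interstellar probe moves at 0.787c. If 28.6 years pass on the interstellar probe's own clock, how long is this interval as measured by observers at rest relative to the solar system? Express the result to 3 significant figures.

With β = 0.787, γ = 1/√(1 − 0.787²) = 1/√0.380631 = 1.6209.
The onboard clock measures proper time, so the interval in the rest frame of the solar system is dilated: Δt = γ·Δτ = 1.6209 × 28.6 years = 46.4 years.

46.4 years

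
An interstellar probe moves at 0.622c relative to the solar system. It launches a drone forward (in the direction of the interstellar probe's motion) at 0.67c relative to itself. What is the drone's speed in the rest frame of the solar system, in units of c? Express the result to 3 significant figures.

Relativistic velocity addition: u = (u' + v)/(1 + u'v/c²), with u' = 0.67c and v = 0.622c.
Numerator: 0.67 + 0.622 = 1.292. Denominator: 1 + (0.67)(0.622) = 1.41674.
u = 1.292/1.41674 = 0.91195, so the speed is 0.912c.

0.912c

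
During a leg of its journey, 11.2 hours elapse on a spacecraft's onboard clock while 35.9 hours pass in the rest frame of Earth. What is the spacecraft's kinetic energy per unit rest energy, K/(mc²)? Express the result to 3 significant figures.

2.21

From Δt = γΔτ: γ = 35.9/11.2 = 3.20536.
Since K = (γ−1)mc², K/(mc²) = 3.20536 − 1 = 2.21.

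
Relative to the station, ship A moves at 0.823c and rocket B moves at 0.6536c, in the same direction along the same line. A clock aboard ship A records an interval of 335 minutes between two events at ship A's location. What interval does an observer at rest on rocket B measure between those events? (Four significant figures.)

360.1 minutes

Speed of ship A in rocket B's frame: u = (v_A − v_B)/(1 − v_A v_B/c²) = (0.823 − 0.6536)/(1 − 0.823×0.6536) = 0.1694/0.4620872 = 0.3666; |u| = 0.3666c.
γ for this relative speed: γ = 1/√(1 − 0.134396) = 1.0748.
Ship A's interval is proper; time dilation gives Δt_B = γΔτ = 1.0748 × 335 minutes = 360.1 minutes.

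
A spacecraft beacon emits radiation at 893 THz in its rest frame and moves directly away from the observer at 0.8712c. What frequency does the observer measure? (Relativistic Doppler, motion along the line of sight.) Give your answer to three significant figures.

Relativistic Doppler (source moving away): f_obs = f_src · √((1−β)/(1+β)).
With β = 0.8712: factor = √(0.1288/1.8712) = 0.26236.
f_obs = 893 × 0.26236 = 234 THz.

234 THz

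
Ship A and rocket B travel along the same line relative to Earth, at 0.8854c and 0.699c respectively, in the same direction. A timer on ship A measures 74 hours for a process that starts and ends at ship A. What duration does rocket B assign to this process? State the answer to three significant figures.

84.8 hours

Transform ship A's velocity into rocket B's frame: (0.8854 − 0.699)/(1 − 0.8854·0.699) = 0.1864/0.3811054, so the relative speed is 0.4891c.
At |u| = 0.4891c, γ = (1 − 0.239219)^(−1/2) = 1.1465.
The clock on ship A records proper time, so rocket B measures Δt = γΔτ = 1.1465 × 74 = 84.8 hours.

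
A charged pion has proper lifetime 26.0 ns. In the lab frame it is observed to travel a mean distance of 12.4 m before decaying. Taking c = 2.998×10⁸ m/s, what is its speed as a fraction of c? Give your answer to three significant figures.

0.847c

Let x = d/(cτ) = 12.40 m / (2.998×10⁸ m/s × 2.600×10^-8 s) = 1.5908. Since d = βγcτ, x = βγ = β/√(1−β²).
Solving: β² = x²/(1+x²) = 2.53064/3.53064 = 0.716765, so β = 0.847.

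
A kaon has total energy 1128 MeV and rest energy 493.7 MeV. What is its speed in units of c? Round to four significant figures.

γ = E/(mc²) = 1128/493.7 = 2.2848.
β = √(1 − 1/γ²) = √(1 − 0.191559) = √0.808441 = 0.8991.

0.8991c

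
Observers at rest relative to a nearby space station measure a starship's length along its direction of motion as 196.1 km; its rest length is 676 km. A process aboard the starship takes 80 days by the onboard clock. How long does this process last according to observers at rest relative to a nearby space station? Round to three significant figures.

276 days

From L = L₀/γ: γ = 676/196.1 = 3.44722.
The same γ dilates the second interval: 3.44722 × 80 days = 276 days.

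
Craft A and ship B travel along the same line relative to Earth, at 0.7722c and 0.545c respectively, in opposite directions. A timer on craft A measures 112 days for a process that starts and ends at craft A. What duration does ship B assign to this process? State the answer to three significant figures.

Speed of craft A in ship B's frame: u = (v_A + v_B)/(1 + v_A v_B/c²) = (0.7722 + 0.545)/(1 + 0.7722×0.545) = 1.3172/1.420849 = 0.92705; |u| = 0.92705c.
γ for this relative speed: γ = 1/√(1 − 0.859422) = 2.6671.
Craft A's interval is proper; time dilation gives Δt_B = γΔτ = 2.6671 × 112 days = 299 days.

299 days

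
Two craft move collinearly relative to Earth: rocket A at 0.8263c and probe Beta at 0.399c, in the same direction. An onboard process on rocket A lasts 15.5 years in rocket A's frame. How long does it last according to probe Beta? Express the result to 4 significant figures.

Transform rocket A's velocity into probe Beta's frame: (0.8263 − 0.399)/(1 − 0.8263·0.399) = 0.4273/0.6703063, so the relative speed is 0.63747c.
γ for this relative speed: γ = 1/√(1 − 0.406368) = 1.2979.
The clock on rocket A records proper time, so probe Beta measures Δt = γΔτ = 1.2979 × 15.5 = 20.12 years.

20.12 years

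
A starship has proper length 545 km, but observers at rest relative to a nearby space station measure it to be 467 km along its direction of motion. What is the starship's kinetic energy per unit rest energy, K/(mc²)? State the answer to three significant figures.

0.167

γ = L₀/L = 545/467 = 1.16702.
Since K = (γ−1)mc², K/(mc²) = 1.16702 − 1 = 0.167.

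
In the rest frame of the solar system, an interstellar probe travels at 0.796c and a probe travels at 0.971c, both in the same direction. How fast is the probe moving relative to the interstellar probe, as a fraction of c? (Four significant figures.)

Transform to the interstellar probe's frame: u' = (u − v)/(1 − uv/c²).
u' = (0.971 − 0.796)/(1 − 0.971×0.796) = 0.175/0.227084 = 0.77064.
Speed in the interstellar probe's frame: 0.7706c (in the same direction).

0.7706c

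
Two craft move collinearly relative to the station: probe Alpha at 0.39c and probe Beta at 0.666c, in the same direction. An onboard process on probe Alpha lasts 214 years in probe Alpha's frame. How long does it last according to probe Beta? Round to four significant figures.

230.6 years

The velocity of probe Alpha relative to probe Beta is (0.39 − 0.666)c / (1 − 0.39×0.666) = −0.37284c; relative speed 0.37284c.
At |u| = 0.37284c, γ = (1 − 0.13901)^(−1/2) = 1.0777.
The clock on probe Alpha records proper time, so probe Beta measures Δt = γΔτ = 1.0777 × 214 = 230.6 years.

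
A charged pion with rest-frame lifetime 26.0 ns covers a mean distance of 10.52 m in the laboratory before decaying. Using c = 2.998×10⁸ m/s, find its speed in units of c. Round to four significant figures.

d = βγcτ ⇒ βγ = d/(cτ) = 10.52 m / (7.7948 m) = 1.3496.
β = (βγ)/√(1+(βγ)²) = 1.3496/√2.82142 = 0.8035.

0.8035c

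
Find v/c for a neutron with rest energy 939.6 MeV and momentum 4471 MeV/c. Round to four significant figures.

0.9786

pc/(mc²) = 4471/939.6 = 4.7584 = βγ = β/√(1−β²).
So β² = x²/(1 + x²) with x = 4.7584: x² = 22.6424, β² = 22.6424/23.6424 = 0.957703, β = 0.9786.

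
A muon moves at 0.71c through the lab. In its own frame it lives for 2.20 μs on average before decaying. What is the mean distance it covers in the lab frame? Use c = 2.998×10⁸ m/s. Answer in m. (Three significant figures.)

665 m

Lorentz factor: γ = (1 − 0.5041)^(−1/2) = 1.42.
Lab-frame lifetime: Δt = γτ = 1.42 × 2.20 μs = 3.124 μs.
Distance: d = vΔt = 0.71 × 2.998×10⁸ m/s × 3.1240×10^-6 s = 665 m.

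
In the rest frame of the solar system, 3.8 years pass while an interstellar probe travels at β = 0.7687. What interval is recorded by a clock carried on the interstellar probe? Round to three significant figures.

2.43 years

With β = 0.7687, γ = 1/√(1 − 0.7687²) = 1/√0.40910031 = 1.5635.
The moving clock records proper time: Δτ = Δt/γ = 3.8/1.5635 = 2.43 years.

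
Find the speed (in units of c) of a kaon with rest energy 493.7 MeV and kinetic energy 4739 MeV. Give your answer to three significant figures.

K = (γ−1)mc², so γ = 1 + 4739/493.7 = 10.599.
Then v/c = √(1 − γ⁻²) = √(1 − 0.00890164) = √0.99109836 = 0.996.

0.996c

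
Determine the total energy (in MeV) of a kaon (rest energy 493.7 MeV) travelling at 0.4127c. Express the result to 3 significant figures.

542 MeV

With β = 0.4127, γ = 1/√(1 − 0.4127²) = 1/√0.82967871 = 1.0979.
Total energy: E = γmc² = 1.0979 × 493.7 MeV = 542 MeV.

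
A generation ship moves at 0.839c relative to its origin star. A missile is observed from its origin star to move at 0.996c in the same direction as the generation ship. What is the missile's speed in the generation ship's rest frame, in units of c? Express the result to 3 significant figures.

0.955c

Transform to the generation ship's frame: u' = (u − v)/(1 − uv/c²).
u' = (0.996 − 0.839)/(1 − 0.996×0.839) = 0.157/0.164356 = 0.95524.
Speed in the generation ship's frame: 0.955c (in the same direction).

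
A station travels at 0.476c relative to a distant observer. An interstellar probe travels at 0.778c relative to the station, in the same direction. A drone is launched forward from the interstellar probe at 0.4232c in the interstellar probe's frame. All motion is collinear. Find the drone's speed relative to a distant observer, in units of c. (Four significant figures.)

First combine the drone and interstellar probe (S''→S'): u₁ = (0.4232 + 0.778)/(1 + 0.4232×0.778) = 1.2012/1.3292496 = 0.90367.
Then combine with the station (S'→S): u = (0.90367 + 0.476)/(1 + 0.90367×0.476) = 1.37967/1.43014692 = 0.96471.

0.9647c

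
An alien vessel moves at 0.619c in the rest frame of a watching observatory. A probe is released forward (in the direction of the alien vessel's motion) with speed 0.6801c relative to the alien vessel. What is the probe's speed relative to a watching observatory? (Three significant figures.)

In units of c, u = (u' + v)/(1 + u'v) with u' = 0.6801 and v = 0.619.
Numerator: 0.6801 + 0.619 = 1.2991. Denominator: 1 + (0.6801)(0.619) = 1.4209819.
u = 1.2991/1.4209819 = 0.91423, so the speed is 0.914c.

0.914c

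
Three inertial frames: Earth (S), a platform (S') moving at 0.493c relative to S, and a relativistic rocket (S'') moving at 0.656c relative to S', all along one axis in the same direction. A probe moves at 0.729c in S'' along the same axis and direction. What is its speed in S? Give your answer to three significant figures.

First combine the probe and relativistic rocket (S''→S'): u₁ = (0.729 + 0.656)/(1 + 0.729×0.656) = 1.385/1.478224 = 0.93694.
Then combine with the platform (S'→S): u = (0.93694 + 0.493)/(1 + 0.93694×0.493) = 1.42994/1.46191142 = 0.97813.

0.978c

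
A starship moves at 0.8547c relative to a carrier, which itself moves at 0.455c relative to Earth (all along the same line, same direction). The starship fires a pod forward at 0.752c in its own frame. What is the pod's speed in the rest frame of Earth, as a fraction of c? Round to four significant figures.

0.9917c

First combine the pod and starship (S''→S'): u₁ = (0.752 + 0.8547)/(1 + 0.752×0.8547) = 1.6067/1.6427344 = 0.97806.
Then combine with the carrier (S'→S): u = (0.97806 + 0.455)/(1 + 0.97806×0.455) = 1.43306/1.4450173 = 0.99173.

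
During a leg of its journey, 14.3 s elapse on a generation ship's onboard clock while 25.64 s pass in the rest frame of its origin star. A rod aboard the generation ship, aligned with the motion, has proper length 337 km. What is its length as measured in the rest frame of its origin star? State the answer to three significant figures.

From Δt = γΔτ: γ = 25.64/14.3 = 1.79301.
L = L₀/γ = 337/1.79301 = 188 km.

188 km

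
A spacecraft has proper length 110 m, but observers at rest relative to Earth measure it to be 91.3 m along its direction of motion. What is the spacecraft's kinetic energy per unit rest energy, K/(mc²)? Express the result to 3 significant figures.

0.205

γ = L₀/L = 110/91.3 = 1.20482.
K/(mc²) = γ − 1 = 1.20482 − 1 = 0.205.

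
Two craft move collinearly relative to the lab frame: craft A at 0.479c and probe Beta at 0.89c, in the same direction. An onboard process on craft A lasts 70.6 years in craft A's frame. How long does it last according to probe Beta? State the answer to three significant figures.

101 years

Speed of craft A in probe Beta's frame: u = (v_A − v_B)/(1 − v_A v_B/c²) = (0.479 − 0.89)/(1 − 0.479×0.89) = −0.411/0.57369 = −0.71641; |u| = 0.71641c.
At |u| = 0.71641c, γ = (1 − 0.513243)^(−1/2) = 1.4333.
Craft A's interval is proper; time dilation gives Δt_B = γΔτ = 1.4333 × 70.6 years = 101 years.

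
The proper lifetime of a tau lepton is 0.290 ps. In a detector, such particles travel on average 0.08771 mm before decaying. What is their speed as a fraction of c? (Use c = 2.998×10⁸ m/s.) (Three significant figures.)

d = βγcτ ⇒ βγ = d/(cτ) = 8.771×10^-5 m / (8.6942×10^-5 m) = 1.0088.
β = (βγ)/√(1+(βγ)²) = 1.0088/√2.01768 = 0.710.

0.710c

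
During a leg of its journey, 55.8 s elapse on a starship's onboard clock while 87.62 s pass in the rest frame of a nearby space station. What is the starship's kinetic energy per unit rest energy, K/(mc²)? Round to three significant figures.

From Δt = γΔτ: γ = 87.62/55.8 = 1.57025.
K/(mc²) = γ − 1 = 1.57025 − 1 = 0.570.

0.570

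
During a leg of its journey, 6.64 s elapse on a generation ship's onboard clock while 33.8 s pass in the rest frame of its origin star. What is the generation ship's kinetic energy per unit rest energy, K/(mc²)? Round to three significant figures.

4.09

From Δt = γΔτ: γ = 33.8/6.64 = 5.09036.
K/(mc²) = γ − 1 = 5.09036 − 1 = 4.09.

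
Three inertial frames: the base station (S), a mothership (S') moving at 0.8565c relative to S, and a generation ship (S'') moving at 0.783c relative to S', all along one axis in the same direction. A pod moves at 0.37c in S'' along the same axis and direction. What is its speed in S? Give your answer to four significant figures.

Apply u = (u'+v)/(1+u'v) twice. Pod in the mothership frame: (0.37+0.783)/(1+0.37·0.783) = 1.153/1.28971 = 0.894c.
That velocity, transformed to the rest frame of the base station: (0.894+0.8565)/(1+0.894·0.8565) = 1.7505/1.765711 = 0.99139c.

0.9914c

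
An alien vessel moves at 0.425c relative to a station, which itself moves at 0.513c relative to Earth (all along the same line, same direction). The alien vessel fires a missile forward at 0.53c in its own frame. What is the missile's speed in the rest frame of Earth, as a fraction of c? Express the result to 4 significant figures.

0.9233c

Compose velocities in two stages. Stage 1 (into S'): u₁ = (0.53+0.425)/(1+0.53×0.425) = 0.77943.
Stage 2 (into S): u = (0.77943+0.513)/(1+0.77943×0.513) = 0.92326, so the speed is 0.9233c.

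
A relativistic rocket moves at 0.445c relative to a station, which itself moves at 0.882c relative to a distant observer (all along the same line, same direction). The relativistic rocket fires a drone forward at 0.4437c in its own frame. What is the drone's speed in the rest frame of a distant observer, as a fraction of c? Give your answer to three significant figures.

0.982c

Compose velocities in two stages. Stage 1 (into S'): u₁ = (0.4437+0.445)/(1+0.4437×0.445) = 0.74216.
Stage 2 (into S): u = (0.74216+0.882)/(1+0.74216×0.882) = 0.98161, so the speed is 0.982c.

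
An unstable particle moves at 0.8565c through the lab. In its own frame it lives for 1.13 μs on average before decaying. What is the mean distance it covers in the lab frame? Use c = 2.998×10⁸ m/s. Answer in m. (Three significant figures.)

γ = 1/√(1 − β²) = 1/√(1 − 0.73359225) = 1/√0.26640775 = 1/0.516147 = 1.9374.
Lab-frame lifetime: Δt = γτ = 1.9374 × 1.13 μs = 2.1893 μs.
Distance: d = vΔt = 0.8565 × 2.998×10⁸ m/s × 2.1893×10^-6 s = 562 m.

562 m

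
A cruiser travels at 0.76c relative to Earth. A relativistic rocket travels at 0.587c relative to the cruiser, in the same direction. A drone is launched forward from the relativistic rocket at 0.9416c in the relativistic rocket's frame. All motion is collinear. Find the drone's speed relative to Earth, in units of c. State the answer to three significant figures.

0.998c

Apply u = (u'+v)/(1+u'v) twice. Drone in the cruiser frame: (0.9416+0.587)/(1+0.9416·0.587) = 1.5286/1.5527192 = 0.98447c.
That velocity, transformed to the rest frame of Earth: (0.98447+0.76)/(1+0.98447·0.76) = 1.74447/1.7481972 = 0.99787c.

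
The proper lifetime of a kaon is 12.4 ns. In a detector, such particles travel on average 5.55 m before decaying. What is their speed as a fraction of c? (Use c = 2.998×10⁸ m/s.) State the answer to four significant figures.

Let x = d/(cτ) = 5.550 m / (2.998×10⁸ m/s × 1.240×10^-8 s) = 1.4929. Since d = βγcτ, x = βγ = β/√(1−β²).
Solving: β² = x²/(1+x²) = 2.22875/3.22875 = 0.690283, so β = 0.8308.

0.8308c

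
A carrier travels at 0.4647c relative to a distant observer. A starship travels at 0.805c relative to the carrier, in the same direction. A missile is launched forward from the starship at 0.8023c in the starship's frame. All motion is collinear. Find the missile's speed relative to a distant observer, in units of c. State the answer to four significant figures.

0.9914c

Compose velocities in two stages. Stage 1 (into S'): u₁ = (0.8023+0.805)/(1+0.8023×0.805) = 0.97658.
Stage 2 (into S): u = (0.97658+0.4647)/(1+0.97658×0.4647) = 0.99138, so the speed is 0.9914c.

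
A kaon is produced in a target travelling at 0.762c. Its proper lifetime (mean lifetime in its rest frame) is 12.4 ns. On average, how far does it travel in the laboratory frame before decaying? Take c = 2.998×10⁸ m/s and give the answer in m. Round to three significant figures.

4.37 m

Lorentz factor: γ = (1 − 0.580644)^(−1/2) = 1.5442.
Lab-frame lifetime: Δt = γτ = 1.5442 × 12.4 ns = 19.148 ns.
Distance: d = vΔt = 0.762 × 2.998×10⁸ m/s × 1.9148×10^-8 s = 4.37 m.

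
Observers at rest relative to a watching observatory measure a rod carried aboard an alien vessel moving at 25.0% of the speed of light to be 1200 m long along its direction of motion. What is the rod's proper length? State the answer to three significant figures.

1240 m

Lorentz factor: γ = (1 − 0.0625)^(−1/2) = 1.0328.
Proper length: L₀ = γ·L = 1.0328 × 1200 = 1240 m.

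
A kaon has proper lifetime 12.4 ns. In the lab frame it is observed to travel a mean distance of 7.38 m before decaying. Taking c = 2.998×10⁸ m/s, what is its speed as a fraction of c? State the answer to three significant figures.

Let x = d/(cτ) = 7.380 m / (2.998×10⁸ m/s × 1.240×10^-8 s) = 1.9852. Since d = βγcτ, x = βγ = β/√(1−β²).
Solving: β² = x²/(1+x²) = 3.94102/4.94102 = 0.797613, so β = 0.893.

0.893c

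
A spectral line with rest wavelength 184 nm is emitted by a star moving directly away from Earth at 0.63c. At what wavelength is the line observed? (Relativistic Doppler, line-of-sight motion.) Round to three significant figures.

Relativistic Doppler for wavelength: λ_obs = λ_src · √((1+β)/(1−β)).
With β = 0.63: factor = √(1.63/0.37) = 2.0989.
λ_obs = 184 × 2.0989 = 386 nm.

386 nm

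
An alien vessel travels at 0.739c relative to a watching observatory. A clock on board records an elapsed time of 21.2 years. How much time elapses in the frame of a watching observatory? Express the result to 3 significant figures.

With β = 0.739, γ = 1/√(1 − 0.739²) = 1/√0.453879 = 1.4843.
The onboard clock measures proper time, so the interval in the rest frame of a watching observatory is dilated: Δt = γ·Δτ = 1.4843 × 21.2 years = 31.5 years.

31.5 years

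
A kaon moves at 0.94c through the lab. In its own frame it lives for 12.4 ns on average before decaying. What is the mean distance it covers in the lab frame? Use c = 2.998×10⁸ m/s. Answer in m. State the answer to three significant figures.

γ = 1/√(1 − β²) = 1/√(1 − 0.8836) = 1/√0.1164 = 1/0.341174 = 2.9311.
Lab-frame lifetime: Δt = γτ = 2.9311 × 12.4 ns = 36.346 ns.
Distance: d = vΔt = 0.94 × 2.998×10⁸ m/s × 3.6346×10^-8 s = 10.2 m.

10.2 m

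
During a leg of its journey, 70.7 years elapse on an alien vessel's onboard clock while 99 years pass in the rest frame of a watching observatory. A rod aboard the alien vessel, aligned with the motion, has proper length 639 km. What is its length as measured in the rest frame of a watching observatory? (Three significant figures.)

γ = Δt/Δτ = 99/70.7 = 1.40028.
The rod contracts by the same γ: 639 km / 1.40028 = 456 km.

456 km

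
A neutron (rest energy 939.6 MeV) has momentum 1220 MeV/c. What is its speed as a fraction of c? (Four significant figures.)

0.7923c

βγ = pc/(mc²) = 1220/939.6 = 1.2984.
Since γ² = 1 + (βγ)² = 2.68584, γ = √2.68584 = 1.63885, and β = (βγ)/γ = 1.2984/1.63885 = 0.7923.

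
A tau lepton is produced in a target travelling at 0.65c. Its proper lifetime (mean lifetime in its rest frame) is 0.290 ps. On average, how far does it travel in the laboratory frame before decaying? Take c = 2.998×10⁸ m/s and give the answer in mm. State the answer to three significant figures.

0.0744 mm

γ = 1/√(1 − β²) = 1/√(1 − 0.4225) = 1/√0.5775 = 1/0.759934 = 1.3159.
Lab-frame lifetime: Δt = γτ = 1.3159 × 0.290 ps = 0.38161 ps.
Distance: d = vΔt = 0.65 × 2.998×10⁸ m/s × 3.8161×10^-13 s = 7.44×10^-5 m = 0.0744 mm.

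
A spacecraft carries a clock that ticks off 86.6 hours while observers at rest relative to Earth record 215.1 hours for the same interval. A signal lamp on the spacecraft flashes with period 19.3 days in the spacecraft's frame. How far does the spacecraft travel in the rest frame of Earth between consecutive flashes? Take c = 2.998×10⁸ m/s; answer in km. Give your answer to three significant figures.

From Δt = γΔτ: γ = 215.1/86.6 = 2.48383.
β = √(1 − 1/γ²) = 0.91537. Lab-frame period = γτ = 2.48383×19.3 days = 47.938 days. Distance = βc × γτ = 0.91537 × 2.998×10⁸ m/s × 4141843.2 s = 1.1366×10^15 m = 1.14×10^12 km.

1.14×10^12 km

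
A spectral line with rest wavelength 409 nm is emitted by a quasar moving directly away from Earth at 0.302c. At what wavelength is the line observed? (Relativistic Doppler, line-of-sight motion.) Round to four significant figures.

558.6 nm

Relativistic Doppler for wavelength: λ_obs = λ_src · √((1+β)/(1−β)).
With β = 0.302: factor = √(1.302/0.698) = 1.3658.
λ_obs = 409 × 1.3658 = 558.6 nm.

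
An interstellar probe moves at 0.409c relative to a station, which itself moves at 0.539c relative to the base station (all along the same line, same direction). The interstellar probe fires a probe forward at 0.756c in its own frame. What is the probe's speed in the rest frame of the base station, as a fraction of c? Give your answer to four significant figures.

0.9657c

Apply u = (u'+v)/(1+u'v) twice. Probe in the station frame: (0.756+0.409)/(1+0.756·0.409) = 1.165/1.309204 = 0.88985c.
That velocity, transformed to the rest frame of the base station: (0.88985+0.539)/(1+0.88985·0.539) = 1.42885/1.47962915 = 0.96568c.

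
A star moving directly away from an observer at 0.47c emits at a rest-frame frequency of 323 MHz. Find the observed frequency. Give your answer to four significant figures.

Relativistic Doppler (source moving away): f_obs = f_src · √((1−β)/(1+β)).
With β = 0.47: factor = √(0.53/1.47) = 0.60045.
f_obs = 323 × 0.60045 = 193.9 MHz.

193.9 MHz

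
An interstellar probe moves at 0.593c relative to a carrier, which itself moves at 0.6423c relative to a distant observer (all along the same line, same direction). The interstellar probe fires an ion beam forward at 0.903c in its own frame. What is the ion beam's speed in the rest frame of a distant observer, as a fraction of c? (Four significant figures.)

0.9943c

Apply u = (u'+v)/(1+u'v) twice. Ion beam in the carrier frame: (0.903+0.593)/(1+0.903·0.593) = 1.496/1.535479 = 0.97429c.
That velocity, transformed to the rest frame of a distant observer: (0.97429+0.6423)/(1+0.97429·0.6423) = 1.61659/1.625786467 = 0.99434c.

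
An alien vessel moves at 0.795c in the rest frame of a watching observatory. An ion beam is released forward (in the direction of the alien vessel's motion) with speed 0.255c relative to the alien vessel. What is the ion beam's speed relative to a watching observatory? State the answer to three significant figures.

0.873c

In units of c, u = (u' + v)/(1 + u'v) with u' = 0.255 and v = 0.795.
Numerator: 0.255 + 0.795 = 1.05. Denominator: 1 + (0.255)(0.795) = 1.202725.
u = 1.05/1.202725 = 0.87302, so the speed is 0.873c.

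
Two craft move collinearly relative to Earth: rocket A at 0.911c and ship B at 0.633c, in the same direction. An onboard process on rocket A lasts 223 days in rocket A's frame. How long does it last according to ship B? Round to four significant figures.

Speed of rocket A in ship B's frame: u = (v_A − v_B)/(1 − v_A v_B/c²) = (0.911 − 0.633)/(1 − 0.911×0.633) = 0.278/0.423337 = 0.65669; |u| = 0.65669c.
γ for this relative speed: γ = 1/√(1 − 0.431242) = 1.326.
The clock on rocket A records proper time, so ship B measures Δt = γΔτ = 1.326 × 223 = 295.7 days.

295.7 days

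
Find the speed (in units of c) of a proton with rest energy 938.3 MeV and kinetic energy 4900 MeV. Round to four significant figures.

0.9870c

K = (γ−1)mc², so γ = 1 + 4900/938.3 = 6.2222.
Then v/c = √(1 − γ⁻²) = √(1 − 0.0258293) = √0.9741707 = 0.9870.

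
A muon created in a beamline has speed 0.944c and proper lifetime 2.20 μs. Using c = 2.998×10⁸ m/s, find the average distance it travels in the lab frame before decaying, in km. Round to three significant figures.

β² = 0.891136, so γ = 1/√0.108864 = 3.0308.
Lab-frame lifetime: Δt = γτ = 3.0308 × 2.20 μs = 6.6678 μs.
Distance: d = vΔt = 0.944 × 2.998×10⁸ m/s × 6.6678×10^-6 s = 1890 m = 1.89 km.

1.89 km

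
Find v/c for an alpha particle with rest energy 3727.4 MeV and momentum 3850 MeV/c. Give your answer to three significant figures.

pc/(mc²) = 3850/3727.4 = 1.0329 = βγ = β/√(1−β²).
So β² = x²/(1 + x²) with x = 1.0329: x² = 1.06688, β² = 1.06688/2.06688 = 0.516179, β = 0.718.

0.718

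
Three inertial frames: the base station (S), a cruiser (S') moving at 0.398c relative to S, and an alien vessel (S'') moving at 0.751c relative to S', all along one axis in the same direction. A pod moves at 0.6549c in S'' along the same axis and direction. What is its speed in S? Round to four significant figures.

Apply u = (u'+v)/(1+u'v) twice. Pod in the cruiser frame: (0.6549+0.751)/(1+0.6549·0.751) = 1.4059/1.4918299 = 0.9424c.
That velocity, transformed to the rest frame of the base station: (0.9424+0.398)/(1+0.9424·0.398) = 1.3404/1.3750752 = 0.97478c.

0.9748c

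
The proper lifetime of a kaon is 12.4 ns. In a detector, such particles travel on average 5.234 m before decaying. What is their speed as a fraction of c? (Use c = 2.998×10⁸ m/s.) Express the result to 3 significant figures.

Let x = d/(cτ) = 5.234 m / (2.998×10⁸ m/s × 1.240×10^-8 s) = 1.4079. Since d = βγcτ, x = βγ = β/√(1−β²).
Solving: β² = x²/(1+x²) = 1.98218/2.98218 = 0.664675, so β = 0.815.

0.815c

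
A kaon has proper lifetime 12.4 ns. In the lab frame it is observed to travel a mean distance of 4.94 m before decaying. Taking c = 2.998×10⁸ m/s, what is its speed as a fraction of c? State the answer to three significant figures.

0.799c

Lab distance = (lab lifetime)·v = γτ·βc, so βγ = d/(cτ) = 4.940/(2.998×10⁸ × 1.240×10^-8) = 1.3288.
With βγ = 1.3288: γ² = 1 + (βγ)² = 2.76571, and β = (βγ)/γ = 1.3288/1.66304 = 0.799.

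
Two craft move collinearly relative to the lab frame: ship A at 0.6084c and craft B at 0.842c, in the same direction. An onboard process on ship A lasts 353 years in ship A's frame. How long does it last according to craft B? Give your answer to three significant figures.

402 years

The velocity of ship A relative to craft B is (0.6084 − 0.842)c / (1 − 0.6084×0.842) = −0.47896c; relative speed 0.47896c.
γ for this relative speed: γ = 1/√(1 − 0.229403) = 1.1392.
The clock on ship A records proper time, so craft B measures Δt = γΔτ = 1.1392 × 353 = 402 years.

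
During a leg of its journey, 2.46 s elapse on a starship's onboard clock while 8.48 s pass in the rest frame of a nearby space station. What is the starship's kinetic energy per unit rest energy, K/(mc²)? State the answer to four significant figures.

The time-dilation ratio gives γ = 8.48/2.46 = 3.44715.
K/(mc²) = γ − 1 = 3.44715 − 1 = 2.447.

2.447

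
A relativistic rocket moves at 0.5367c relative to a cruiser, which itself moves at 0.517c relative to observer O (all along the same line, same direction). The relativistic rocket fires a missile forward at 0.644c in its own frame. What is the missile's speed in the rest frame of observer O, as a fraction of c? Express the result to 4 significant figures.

0.9593c

Compose velocities in two stages. Stage 1 (into S'): u₁ = (0.644+0.5367)/(1+0.644×0.5367) = 0.87743.
Stage 2 (into S): u = (0.87743+0.517)/(1+0.87743×0.517) = 0.95927, so the speed is 0.9593c.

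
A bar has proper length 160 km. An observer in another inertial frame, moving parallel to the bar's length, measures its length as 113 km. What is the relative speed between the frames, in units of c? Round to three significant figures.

Length contraction gives γ = L₀/L = 160/113 = 1.4159.
β = √(1 − 1/γ²) = √0.50119 = 0.708.

0.708c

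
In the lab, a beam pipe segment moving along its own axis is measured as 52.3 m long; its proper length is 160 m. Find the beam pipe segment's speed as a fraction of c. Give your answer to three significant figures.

0.945c

Length contraction gives γ = L₀/L = 160/52.3 = 3.0593.
β = √(1 − 1/γ²) = √0.893155 = 0.945.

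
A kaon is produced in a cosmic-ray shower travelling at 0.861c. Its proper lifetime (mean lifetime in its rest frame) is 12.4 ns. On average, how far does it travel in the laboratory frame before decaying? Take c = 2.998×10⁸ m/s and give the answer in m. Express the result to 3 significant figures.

6.29 m

γ = 1/√(1 − β²) = 1/√(1 − 0.741321) = 1/√0.258679 = 1/0.508605 = 1.9662.
Lab-frame lifetime: Δt = γτ = 1.9662 × 12.4 ns = 24.381 ns.
Distance: d = vΔt = 0.861 × 2.998×10⁸ m/s × 2.4381×10^-8 s = 6.29 m.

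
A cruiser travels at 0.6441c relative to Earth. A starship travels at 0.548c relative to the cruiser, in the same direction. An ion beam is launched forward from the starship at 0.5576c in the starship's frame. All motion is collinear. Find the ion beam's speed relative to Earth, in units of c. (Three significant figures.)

0.965c

First combine the ion beam and starship (S''→S'): u₁ = (0.5576 + 0.548)/(1 + 0.5576×0.548) = 1.1056/1.3055648 = 0.84684.
Then combine with the cruiser (S'→S): u = (0.84684 + 0.6441)/(1 + 0.84684×0.6441) = 1.49094/1.545449644 = 0.96473.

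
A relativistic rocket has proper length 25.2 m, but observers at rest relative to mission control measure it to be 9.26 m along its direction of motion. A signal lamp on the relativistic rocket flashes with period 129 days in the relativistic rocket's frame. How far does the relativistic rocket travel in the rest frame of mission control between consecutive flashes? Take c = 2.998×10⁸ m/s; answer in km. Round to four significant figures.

8.457×10^12 km

From L = L₀/γ: γ = 25.2/9.26 = 2.72138.
β = √(1 − 1/γ²) = 0.93004. Lab-frame period = γτ = 2.72138×129 days = 351.06 days. Distance = βc × γτ = 0.93004 × 2.998×10⁸ m/s × 30331584 s = 8.4572×10^15 m = 8.457×10^12 km.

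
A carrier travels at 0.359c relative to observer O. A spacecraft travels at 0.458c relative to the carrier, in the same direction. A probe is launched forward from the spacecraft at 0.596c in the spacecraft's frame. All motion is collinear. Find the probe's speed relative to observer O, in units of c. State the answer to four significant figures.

Apply u = (u'+v)/(1+u'v) twice. Probe in the carrier frame: (0.596+0.458)/(1+0.596·0.458) = 1.054/1.272968 = 0.82799c.
That velocity, transformed to the rest frame of observer O: (0.82799+0.359)/(1+0.82799·0.359) = 1.18699/1.29724841 = 0.91501c.

0.9150c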